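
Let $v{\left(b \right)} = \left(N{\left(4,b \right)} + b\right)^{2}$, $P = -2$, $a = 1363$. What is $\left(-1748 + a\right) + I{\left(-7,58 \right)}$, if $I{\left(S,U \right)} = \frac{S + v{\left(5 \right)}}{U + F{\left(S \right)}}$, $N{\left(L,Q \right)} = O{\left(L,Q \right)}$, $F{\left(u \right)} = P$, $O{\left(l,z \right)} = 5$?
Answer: $- \frac{21467}{56} \approx -383.34$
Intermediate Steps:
$F{\left(u \right)} = -2$
$N{\left(L,Q \right)} = 5$
$v{\left(b \right)} = \left(5 + b\right)^{2}$
$I{\left(S,U \right)} = \frac{100 + S}{-2 + U}$ ($I{\left(S,U \right)} = \frac{S + \left(5 + 5\right)^{2}}{U - 2} = \frac{S + 10^{2}}{-2 + U} = \frac{S + 100}{-2 + U} = \frac{100 + S}{-2 + U}$)
$\left(-1748 + a\right) + I{\left(-7,58 \right)} = \left(-1748 + 1363\right) + \frac{100 - 7}{-2 + 58} = -385 + \frac{1}{56} \cdot 93 = -385 + \frac{93}{56} = - \frac{21467}{56}$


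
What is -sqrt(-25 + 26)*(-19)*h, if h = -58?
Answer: -1102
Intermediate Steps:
-sqrt(-25 + 26)*(-19)*h = -sqrt(-25 + 26)*(-19)*(-58) = -sqrt(1)*(-19)*(-58) = -1*(-19)*(-58) = -(-19)*(-58) = -1*1102 = -1102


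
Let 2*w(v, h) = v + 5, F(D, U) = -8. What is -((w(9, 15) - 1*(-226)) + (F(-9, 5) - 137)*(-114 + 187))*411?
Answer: 4254672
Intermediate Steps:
w(v, h) = 5/2 + v/2 (w(v, h) = (v + 5)/2 = (5 + v)/2 = 5/2 + v/2)
-((w(9, 15) - 1*(-226)) + (F(-9, 5) - 137)*(-114 + 187))*411 = -(((5/2 + (½)*9) - 1*(-226)) + (-8 - 137)*(-114 + 187))*411 = -(((5/2 + 9/2) + 226) - 145*73)*411 = -((7 + 226) - 10585)*411 = -(233 - 10585)*411 = -(-10352)*411 = -1*(-4254672) = 4254672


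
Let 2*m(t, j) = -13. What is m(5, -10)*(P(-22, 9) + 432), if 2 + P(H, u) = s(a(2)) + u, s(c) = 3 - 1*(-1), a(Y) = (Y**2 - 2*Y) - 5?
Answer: -5759/2 ≈ -2879.5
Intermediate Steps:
a(Y) = -5 + Y**2 - 2*Y
m(t, j) = -13/2 (m(t, j) = (1/2)*(-13) = -13/2)
s(c) = 4 (s(c) = 3 + 1 = 4)
P(H, u) = 2 + u (P(H, u) = -2 + (4 + u) = 2 + u)
m(5, -10)*(P(-22, 9) + 432) = -13*((2 + 9) + 432)/2 = -13*(11 + 432)/2 = -13/2*443 = -5759/2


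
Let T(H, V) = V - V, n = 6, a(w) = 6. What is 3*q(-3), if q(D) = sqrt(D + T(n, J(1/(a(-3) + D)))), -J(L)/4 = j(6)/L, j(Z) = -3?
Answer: 3*I*sqrt(3) ≈ 5.1962*I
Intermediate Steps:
J(L) = 12/L (J(L) = -(-12)/L = 12/L)
T(H, V) = 0
q(D) = sqrt(D) (q(D) = sqrt(D + 0) = sqrt(D))
3*q(-3) = 3*sqrt(-3) = 3*(I*sqrt(3)) = 3*I*sqrt(3)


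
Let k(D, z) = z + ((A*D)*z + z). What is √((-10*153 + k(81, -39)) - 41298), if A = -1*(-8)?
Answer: I*√68178 ≈ 261.11*I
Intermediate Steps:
A = 8
k(D, z) = 2*z + 8*D*z (k(D, z) = z + ((8*D)*z + z) = z + (8*D*z + z) = z + (z + 8*D*z) = 2*z + 8*D*z)
√((-10*153 + k(81, -39)) - 41298) = √((-10*153 + 2*(-39)*(1 + 4*81)) - 41298) = √((-1530 + 2*(-39)*(1 + 324)) - 41298) = √((-1530 + 2*(-39)*325) - 41298) = √((-1530 - 25350) - 41298) = √(-26880 - 41298) = √(-68178) = I*√68178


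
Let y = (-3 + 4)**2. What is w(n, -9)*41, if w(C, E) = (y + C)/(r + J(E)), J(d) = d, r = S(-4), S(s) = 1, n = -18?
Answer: 697/8 ≈ 87.125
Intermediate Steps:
r = 1
y = 1 (y = 1**2 = 1)
w(C, E) = (1 + C)/(1 + E)
w(n, -9)*41 = ((1 - 18)/(1 - 9))*41 = (-17/(-8))*41 = -1/8*(-17)*41 = (17/8)*41 = 697/8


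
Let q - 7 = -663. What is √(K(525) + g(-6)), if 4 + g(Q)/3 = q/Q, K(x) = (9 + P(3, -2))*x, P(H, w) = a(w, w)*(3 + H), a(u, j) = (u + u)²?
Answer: √55441 ≈ 235.46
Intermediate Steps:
a(u, j) = 4*u² (a(u, j) = (2*u)² = 4*u²)
q = -656 (q = 7 - 663 = -656)
P(H, w) = 4*w²*(3 + H) (P(H, w) = (4*w²)*(3 + H) = 4*w²*(3 + H))
K(x) = 105*x (K(x) = (9 + 4*(-2)²*(3 + 3))*x = (9 + 4*4*6)*x = (9 + 96)*x = 105*x)
g(Q) = -12 - 1968/Q (g(Q) = -12 + 3*(-656/Q) = -12 - 1968/Q)
√(K(525) + g(-6)) = √(105*525 + (-12 - 1968/(-6))) = √(55125 + (-12 - 1968*(-⅙))) = √(55125 + (-12 + 328)) = √(55125 + 316) = √55441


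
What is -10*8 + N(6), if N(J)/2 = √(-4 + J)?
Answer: -80 + 2*√2 ≈ -77.172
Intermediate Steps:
N(J) = 2*√(-4 + J)
-10*8 + N(6) = -10*8 + 2*√(-4 + 6) = -80 + 2*√2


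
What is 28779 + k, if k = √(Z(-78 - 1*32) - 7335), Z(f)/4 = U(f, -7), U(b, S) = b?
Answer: 28779 + 5*I*√311 ≈ 28779.0 + 88.176*I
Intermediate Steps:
Z(f) = 4*f
k = 5*I*√311 (k = √(4*(-78 - 1*32) - 7335) = √(4*(-78 - 32) - 7335) = √(4*(-110) - 7335) = √(-440 - 7335) = √(-7775) = 5*I*√311 ≈ 88.176*I)
28779 + k = 28779 + 5*I*√311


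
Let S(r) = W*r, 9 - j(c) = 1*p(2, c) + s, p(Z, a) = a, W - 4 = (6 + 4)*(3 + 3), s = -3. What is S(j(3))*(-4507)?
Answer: -2596032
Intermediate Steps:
W = 64 (W = 4 + (6 + 4)*(3 + 3) = 4 + 10*6 = 4 + 60 = 64)
j(c) = 12 - c (j(c) = 9 - (1*c - 3) = 9 - (c - 3) = 9 - (-3 + c) = 9 + (3 - c) = 12 - c)
S(r) = 64*r
S(j(3))*(-4507) = (64*(12 - 1*3))*(-4507) = (64*(12 - 3))*(-4507) = (64*9)*(-4507) = 576*(-4507) = -2596032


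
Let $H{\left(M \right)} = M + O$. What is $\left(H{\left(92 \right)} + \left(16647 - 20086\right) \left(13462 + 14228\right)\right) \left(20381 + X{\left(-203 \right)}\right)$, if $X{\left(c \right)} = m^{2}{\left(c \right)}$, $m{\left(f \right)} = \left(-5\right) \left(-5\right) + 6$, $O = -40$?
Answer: $-2032310261436$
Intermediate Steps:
$H{\left(M \right)} = -40 + M$ ($H{\left(M \right)} = M - 40 = -40 + M$)
$m{\left(f \right)} = 31$ ($m{\left(f \right)} = 25 + 6 = 31$)
$X{\left(c \right)} = 961$ ($X{\left(c \right)} = 31^{2} = 961$)
$\left(H{\left(92 \right)} + \left(16647 - 20086\right) \left(13462 + 14228\right)\right) \left(20381 + X{\left(-203 \right)}\right) = \left(\left(-40 + 92\right) + \left(16647 - 20086\right) \left(13462 + 14228\right)\right) \left(20381 + 961\right) = \left(52 - 95225910\right) 21342 = \left(-95225858\right) 21342 = -2032310261436$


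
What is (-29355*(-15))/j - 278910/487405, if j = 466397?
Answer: 16906763871/45464845957 ≈ 0.37186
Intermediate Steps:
(-29355*(-15))/j - 278910/487405 = -29355*(-15)/466397 - 278910/487405 = 440325*(1/466397) - 278910*1/487405 = 440325/466397 - 55782/97481 = 16906763871/45464845957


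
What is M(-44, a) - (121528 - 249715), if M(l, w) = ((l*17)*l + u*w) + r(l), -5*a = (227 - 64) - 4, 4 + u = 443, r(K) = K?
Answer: 735474/5 ≈ 1.4709e+5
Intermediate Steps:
u = 439 (u = -4 + 443 = 439)
a = -159/5 (a = -((227 - 64) - 4)/5 = -(163 - 4)/5 = -⅕*159 = -159/5 ≈ -31.800)
M(l, w) = l + 17*l² + 439*w (M(l, w) = ((l*17)*l + 439*w) + l = ((17*l)*l + 439*w) + l = (17*l² + 439*w) + l = l + 17*l² + 439*w)
M(-44, a) - (121528 - 249715) = (-44 + 17*(-44)² + 439*(-159/5)) - (121528 - 249715) = (-44 + 17*1936 - 69801/5) - 1*(-128187) = (-44 + 32912 - 69801/5) + 128187 = 94539/5 + 128187 = 735474/5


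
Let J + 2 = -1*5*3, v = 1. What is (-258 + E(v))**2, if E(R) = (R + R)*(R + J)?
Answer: 84100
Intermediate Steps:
J = -17 (J = -2 - 1*5*3 = -2 - 5*3 = -2 - 15 = -17)
E(R) = 2*R*(-17 + R) (E(R) = (R + R)*(R - 17) = (2*R)*(-17 + R) = 2*R*(-17 + R))
(-258 + E(v))**2 = (-258 + 2*1*(-17 + 1))**2 = (-258 + 2*1*(-16))**2 = (-258 - 32)**2 = (-290)**2 = 84100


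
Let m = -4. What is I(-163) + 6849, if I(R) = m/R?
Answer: 1116391/163 ≈ 6849.0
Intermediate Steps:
I(R) = -4/R
I(-163) + 6849 = -4/(-163) + 6849 = -4*(-1/163) + 6849 = 4/163 + 6849 = 1116391/163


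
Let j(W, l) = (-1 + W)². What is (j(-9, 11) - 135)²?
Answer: 1225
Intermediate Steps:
(j(-9, 11) - 135)² = ((-1 - 9)² - 135)² = ((-10)² - 135)² = (100 - 135)² = (-35)² = 1225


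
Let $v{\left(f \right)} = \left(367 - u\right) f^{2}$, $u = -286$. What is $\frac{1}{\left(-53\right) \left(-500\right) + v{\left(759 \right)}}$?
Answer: $\frac{1}{376207393} \approx 2.6581 \cdot 10^{-9}$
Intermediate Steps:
$v{\left(f \right)} = 653 f^{2}$ ($v{\left(f \right)} = \left(367 - -286\right) f^{2} = \left(367 + 286\right) f^{2} = 653 f^{2}$)
$\frac{1}{\left(-53\right) \left(-500\right) + v{\left(759 \right)}} = \frac{1}{\left(-53\right) \left(-500\right) + 653 \cdot 759^{2}} = \frac{1}{26500 + 653 \cdot 576081} = \frac{1}{26500 + 376180893} = \frac{1}{376207393}$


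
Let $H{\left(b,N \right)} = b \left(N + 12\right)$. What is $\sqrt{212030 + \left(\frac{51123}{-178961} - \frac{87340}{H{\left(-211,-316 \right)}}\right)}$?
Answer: $\frac{\sqrt{1209304410662670377953}}{75521542} \approx 460.47$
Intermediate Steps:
$H{\left(b,N \right)} = b \left(12 + N\right)$
$\sqrt{212030 + \left(\frac{51123}{-178961} - \frac{87340}{H{\left(-211,-316 \right)}}\right)} = \sqrt{212030 + \left(\frac{51123}{-178961} - \frac{87340}{\left(-211\right) \left(12 - 316\right)}\right)} = \sqrt{212030 + \left(51123 \left(- \frac{1}{178961}\right) - \frac{87340}{\left(-211\right) \left(-304\right)}\right)} = \sqrt{212030 - \left(\frac{51123}{178961} + \frac{87340}{64144}\right)} = \sqrt{212030 - \frac{248811677}{151043084}} = \sqrt{\frac{32025416288843}{151043084}} = \frac{\sqrt{1209304410662670377953}}{75521542}$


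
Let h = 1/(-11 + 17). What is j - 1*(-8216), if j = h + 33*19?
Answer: 53059/6 ≈ 8843.2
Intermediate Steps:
h = 1/6 ≈ 0.16667
j = 3763/6 (j = 1/6 + 33*19 = 1/6 + 627 = 3763/6 ≈ 627.17)
j - 1*(-8216) = 3763/6 - 1*(-8216) = 3763/6 + 8216 = 53059/6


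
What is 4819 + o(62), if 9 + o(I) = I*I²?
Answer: 243138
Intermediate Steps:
o(I) = -9 + I³ (o(I) = -9 + I*I² = -9 + I³)
4819 + o(62) = 4819 + (-9 + 62³) = 4819 + (-9 + 238328) = 4819 + 238319 = 243138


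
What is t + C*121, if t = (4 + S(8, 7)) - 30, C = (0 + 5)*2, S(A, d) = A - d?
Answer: 1185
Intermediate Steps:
C = 10 (C = 5*2 = 10)
t = -25 (t = (4 + (8 - 1*7)) - 30 = (4 + (8 - 7)) - 30 = (4 + 1) - 30 = 5 - 30 = -25)
t + C*121 = -25 + 10*121 = -25 + 1210 = 1185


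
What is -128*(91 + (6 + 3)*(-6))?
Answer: -4736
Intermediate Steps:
-128*(91 + (6 + 3)*(-6)) = -128*(91 + 9*(-6)) = -128*(91 - 54) = -128*37 = -4736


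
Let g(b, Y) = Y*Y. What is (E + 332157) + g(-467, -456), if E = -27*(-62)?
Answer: 541767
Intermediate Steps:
g(b, Y) = Y²
E = 1674
(E + 332157) + g(-467, -456) = (1674 + 332157) + (-456)² = 333831 + 207936 = 541767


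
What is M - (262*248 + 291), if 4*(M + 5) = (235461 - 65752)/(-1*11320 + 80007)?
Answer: -17933181747/274748 ≈ -65271.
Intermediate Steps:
M = -1204031/274748 (M = -5 + ((235461 - 65752)/(-1*11320 + 80007))/4 = -5 + (169709/(-11320 + 80007))/4 = -5 + (169709/68687)/4 = -5 + (169709*(1/68687))/4 = -5 + (¼)*(169709/68687) = -5 + 169709/274748 = -1204031/274748 ≈ -4.3823)
M - (262*248 + 291) = -1204031/274748 - (262*248 + 291) = -1204031/274748 - (64976 + 291) = -1204031/274748 - 1*65267 = -1204031/274748 - 65267 = -17933181747/274748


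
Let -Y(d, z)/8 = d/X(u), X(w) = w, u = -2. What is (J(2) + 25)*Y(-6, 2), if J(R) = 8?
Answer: -792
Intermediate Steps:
Y(d, z) = 4*d (Y(d, z) = -8*d/(-2) = -8*d*(-1)/2 = -(-4)*d = 4*d)
(J(2) + 25)*Y(-6, 2) = (8 + 25)*(4*(-6)) = 33*(-24) = -792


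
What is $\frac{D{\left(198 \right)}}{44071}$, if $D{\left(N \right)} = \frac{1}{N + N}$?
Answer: $\frac{1}{17452116} \approx 5.73 \cdot 10^{-8}$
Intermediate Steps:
$D{\left(N \right)} = \frac{1}{2 N}$
$\frac{D{\left(198 \right)}}{44071} = \frac{\frac{1}{2} \cdot \frac{1}{198}}{44071} = \frac{1}{2} \cdot \frac{1}{198} \cdot \frac{1}{44071} = \frac{1}{396} \cdot \frac{1}{44071} = \frac{1}{17452116}$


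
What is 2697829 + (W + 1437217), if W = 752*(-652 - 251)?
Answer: 3455990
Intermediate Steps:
W = -679056 (W = 752*(-903) = -679056)
2697829 + (W + 1437217) = 2697829 + (-679056 + 1437217) = 2697829 + 758161 = 3455990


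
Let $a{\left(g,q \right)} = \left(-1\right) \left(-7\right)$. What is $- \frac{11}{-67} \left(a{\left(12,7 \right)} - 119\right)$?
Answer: $- \frac{1232}{67} \approx -18.388$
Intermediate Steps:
$a{\left(g,q \right)} = 7$
$- \frac{11}{-67} \left(a{\left(12,7 \right)} - 119\right) = - \frac{11}{-67} \left(7 - 119\right) = \left(-11\right) \left(- \frac{1}{67}\right) \left(-112\right) = \frac{11}{67} \left(-112\right) = - \frac{1232}{67}$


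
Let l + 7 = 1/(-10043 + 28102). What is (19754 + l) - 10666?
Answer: 163993780/18059 ≈ 9081.0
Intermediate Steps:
l = -126412/18059 (l = -7 + 1/(-10043 + 28102) = -7 + 1/18059 = -126412/18059 ≈ -6.9999)
(19754 + l) - 10666 = (19754 - 126412/18059) - 10666 = 356611074/18059 - 10666 = 163993780/18059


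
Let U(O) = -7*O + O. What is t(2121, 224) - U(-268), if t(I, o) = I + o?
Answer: 737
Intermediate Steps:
U(O) = -6*O
t(2121, 224) - U(-268) = (2121 + 224) - (-6)*(-268) = 2345 - 1*1608 = 2345 - 1608 = 737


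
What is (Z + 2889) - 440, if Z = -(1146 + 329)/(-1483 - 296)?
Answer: 4358246/1779 ≈ 2449.8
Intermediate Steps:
Z = 1475/1779 (Z = -1475/(-1779) = -1475*(-1)/1779 = -1*(-1475/1779) = 1475/1779 ≈ 0.82912)
(Z + 2889) - 440 = (1475/1779 + 2889) - 440 = 5141006/1779 - 440 = 4358246/1779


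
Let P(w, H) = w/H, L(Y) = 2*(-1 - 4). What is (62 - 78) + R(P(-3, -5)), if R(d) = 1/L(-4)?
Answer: -161/10 ≈ -16.100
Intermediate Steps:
L(Y) = -10 (L(Y) = 2*(-5) = -10)
R(d) = -⅒ (R(d) = 1/(-10) = -⅒)
(62 - 78) + R(P(-3, -5)) = (62 - 78) - ⅒ = -16 - ⅒ = -161/10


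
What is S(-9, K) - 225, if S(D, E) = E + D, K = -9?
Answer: -243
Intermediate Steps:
S(D, E) = D + E
S(-9, K) - 225 = (-9 - 9) - 225 = -18 - 225 = -243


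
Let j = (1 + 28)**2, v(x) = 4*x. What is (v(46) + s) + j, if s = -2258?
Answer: -1233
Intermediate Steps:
j = 841 (j = 29**2 = 841)
(v(46) + s) + j = (4*46 - 2258) + 841 = (184 - 2258) + 841 = -2074 + 841 = -1233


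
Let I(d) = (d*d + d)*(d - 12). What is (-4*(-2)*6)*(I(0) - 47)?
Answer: -2256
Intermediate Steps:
I(d) = (-12 + d)*(d + d²) (I(d) = (d² + d)*(-12 + d) = (d + d²)*(-12 + d) = (-12 + d)*(d + d²))
(-4*(-2)*6)*(I(0) - 47) = (-4*(-2)*6)*(0*(-12 + 0² - 11*0) - 47) = (8*6)*(0*(-12 + 0 + 0) - 47) = 48*(0*(-12) - 47) = 48*(0 - 47) = 48*(-47) = -2256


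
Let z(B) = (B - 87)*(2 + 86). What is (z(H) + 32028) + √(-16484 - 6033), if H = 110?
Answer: 34052 + I*√22517 ≈ 34052.0 + 150.06*I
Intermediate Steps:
z(B) = -7656 + 88*B (z(B) = (-87 + B)*88 = -7656 + 88*B)
(z(H) + 32028) + √(-16484 - 6033) = ((-7656 + 88*110) + 32028) + √(-16484 - 6033) = ((-7656 + 9680) + 32028) + √(-22517) = (2024 + 32028) + I*√22517 = 34052 + I*√22517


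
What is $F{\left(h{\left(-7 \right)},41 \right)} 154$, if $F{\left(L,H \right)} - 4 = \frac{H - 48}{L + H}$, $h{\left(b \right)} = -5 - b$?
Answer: $\frac{25410}{43} \approx 590.93$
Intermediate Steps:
$F{\left(L,H \right)} = 4 + \frac{-48 + H}{H + L}$ ($F{\left(L,H \right)} = 4 + \frac{H - 48}{L + H} = 4 + \frac{-48 + H}{H + L}$)
$F{\left(h{\left(-7 \right)},41 \right)} 154 = \frac{-48 + 4 \left(-5 - -7\right) + 5 \cdot 41}{41 - -2} \cdot 154 = \frac{-48 + 4 \left(-5 + 7\right) + 205}{41 + \left(-5 + 7\right)} 154 = \frac{-48 + 4 \cdot 2 + 205}{41 + 2} \cdot 154 = \frac{-48 + 8 + 205}{43} \cdot 154 = \frac{1}{43} \cdot 165 \cdot 154 = \frac{165}{43} \cdot 154 = \frac{25410}{43}$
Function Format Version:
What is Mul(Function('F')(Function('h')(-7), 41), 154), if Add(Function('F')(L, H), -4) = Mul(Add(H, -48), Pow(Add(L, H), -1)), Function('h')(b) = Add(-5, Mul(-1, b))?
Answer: Rational(25410, 43) ≈ 590.93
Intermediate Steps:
Function('F')(L, H) = Add(4, Mul(Pow(Add(H, L), -1), Add(-48, H))) (Function('F')(L, H) = Add(4, Mul(Add(H, -48), Pow(Add(L, H), -1))) = Add(4, Mul(Add(-48, H), Pow(Add(H, L), -1))) = Add(4, Mul(Pow(Add(H, L), -1), Add(-48, H))))
Mul(Function('F')(Function('h')(-7), 41), 154) = Mul(Mul(Pow(Add(41, Add(-5, Mul(-1, -7))), -1), Add(-48, Mul(4, Add(-5, Mul(-1, -7))), Mul(5, 41))), 154) = Mul(Mul(Pow(Add(41, Add(-5, 7)), -1), Add(-48, Mul(4, Add(-5, 7)), 205)), 154) = Mul(Mul(Pow(Add(41, 2), -1), Add(-48, Mul(4, 2), 205)), 154) = Mul(Mul(Pow(43, -1), Add(-48, 8, 205)), 154) = Mul(Mul(Rational(1, 43), 165), 154) = Mul(Rational(165, 43), 154) = Rational(25410, 43)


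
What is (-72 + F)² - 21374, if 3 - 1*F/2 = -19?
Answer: -20590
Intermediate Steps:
F = 44 (F = 6 - 2*(-19) = 6 + 38 = 44)
(-72 + F)² - 21374 = (-72 + 44)² - 21374 = (-28)² - 21374 = 784 - 21374 = -20590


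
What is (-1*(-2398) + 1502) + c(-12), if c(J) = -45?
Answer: 3855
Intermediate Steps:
(-1*(-2398) + 1502) + c(-12) = (-1*(-2398) + 1502) - 45 = (2398 + 1502) - 45 = 3900 - 45 = 3855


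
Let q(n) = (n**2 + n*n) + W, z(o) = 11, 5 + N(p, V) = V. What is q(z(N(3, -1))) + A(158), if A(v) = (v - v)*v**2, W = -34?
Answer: 208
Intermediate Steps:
N(p, V) = -5 + V
A(v) = 0 (A(v) = 0*v**2 = 0)
q(n) = -34 + 2*n**2 (q(n) = (n**2 + n*n) - 34 = (n**2 + n**2) - 34 = 2*n**2 - 34 = -34 + 2*n**2)
q(z(N(3, -1))) + A(158) = (-34 + 2*11**2) + 0 = (-34 + 2*121) + 0 = (-34 + 242) + 0 = 208 + 0 = 208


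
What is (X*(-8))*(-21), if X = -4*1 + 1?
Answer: -504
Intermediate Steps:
X = -3 (X = -4 + 1 = -3)
(X*(-8))*(-21) = -3*(-8)*(-21) = 24*(-21) = -504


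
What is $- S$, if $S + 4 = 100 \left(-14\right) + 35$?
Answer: $1369$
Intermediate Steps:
$S = -1369$ ($S = -4 + \left(100 \left(-14\right) + 35\right) = -4 + \left(-1400 + 35\right) = -4 - 1365 = -1369$)
$- S = \left(-1\right) \left(-1369\right) = 1369$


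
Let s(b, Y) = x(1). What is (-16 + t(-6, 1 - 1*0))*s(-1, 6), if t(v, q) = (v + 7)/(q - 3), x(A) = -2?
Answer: 33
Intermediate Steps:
s(b, Y) = -2
t(v, q) = (7 + v)/(-3 + q)
(-16 + t(-6, 1 - 1*0))*s(-1, 6) = (-16 + (7 - 6)/(-3 + (1 - 1*0)))*(-2) = (-16 + 1/(-3 + (1 + 0)))*(-2) = (-16 + 1/(-3 + 1))*(-2) = (-16 + 1/(-2))*(-2) = (-16 - ½*1)*(-2) = (-16 - ½)*(-2) = -33/2*(-2) = 33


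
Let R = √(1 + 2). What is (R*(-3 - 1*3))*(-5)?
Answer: 30*√3 ≈ 51.962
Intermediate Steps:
R = √3 ≈ 1.7320
(R*(-3 - 1*3))*(-5) = (√3*(-3 - 1*3))*(-5) = (√3*(-3 - 3))*(-5) = (√3*(-6))*(-5) = -6*√3*(-5) = 30*√3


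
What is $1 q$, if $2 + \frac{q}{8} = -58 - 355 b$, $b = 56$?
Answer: $-159520$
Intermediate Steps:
$q = -159520$ ($q = -16 + 8 \left(-58 - 19880\right) = -16 + 8 \left(-19938\right) = -16 - 159504 = -159520$)
$1 q = 1 \left(-159520\right) = -159520$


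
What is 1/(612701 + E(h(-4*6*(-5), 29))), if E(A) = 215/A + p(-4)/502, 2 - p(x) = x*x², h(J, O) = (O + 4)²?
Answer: 273339/167475168541 ≈ 1.6321e-6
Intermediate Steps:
h(J, O) = (4 + O)²
p(x) = 2 - x³ (p(x) = 2 - x*x² = 2 - x³)
E(A) = 33/251 + 215/A (E(A) = 215/A + (2 - 1*(-4)³)/502 = 215/A + (2 - 1*(-64))*(1/502) = 215/A + (2 + 64)*(1/502) = 215/A + 66*(1/502) = 215/A + 33/251 = 33/251 + 215/A)
1/(612701 + E(h(-4*6*(-5), 29))) = 1/(612701 + (33/251 + 215/((4 + 29)²))) = 1/(612701 + (33/251 + 215/(33²))) = 1/(612701 + (33/251 + 215/1089)) = 1/(612701 + 89902/273339) = 1/(167475168541/273339) = 273339/167475168541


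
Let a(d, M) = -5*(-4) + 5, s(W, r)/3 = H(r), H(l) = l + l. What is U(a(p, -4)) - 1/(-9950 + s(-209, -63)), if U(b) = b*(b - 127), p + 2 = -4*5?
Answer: -26336399/10328 ≈ -2550.0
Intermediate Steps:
H(l) = 2*l
s(W, r) = 6*r (s(W, r) = 3*(2*r) = 6*r)
p = -22 (p = -2 - 4*5 = -2 - 20 = -22)
a(d, M) = 25 (a(d, M) = 20 + 5 = 25)
U(b) = b*(-127 + b)
U(a(p, -4)) - 1/(-9950 + s(-209, -63)) = 25*(-127 + 25) - 1/(-9950 + 6*(-63)) = 25*(-102) - 1/(-9950 - 378) = -2550 - 1/(-10328) = -2550 - 1*(-1/10328) = -2550 + 1/10328 = -26336399/10328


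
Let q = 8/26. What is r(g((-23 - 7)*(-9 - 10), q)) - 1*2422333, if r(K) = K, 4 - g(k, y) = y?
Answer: -31490281/13 ≈ -2.4223e+6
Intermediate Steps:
q = 4/13 (q = 8*(1/26) = 4/13 ≈ 0.30769)
g(k, y) = 4 - y
r(g((-23 - 7)*(-9 - 10), q)) - 1*2422333 = (4 - 1*4/13) - 1*2422333 = (4 - 4/13) - 2422333 = 48/13 - 2422333 = -31490281/13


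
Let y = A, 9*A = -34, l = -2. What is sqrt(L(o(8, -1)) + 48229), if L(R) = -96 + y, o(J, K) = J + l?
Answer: sqrt(433163)/3 ≈ 219.38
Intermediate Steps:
A = -34/9 (A = (1/9)*(-34) = -34/9 ≈ -3.7778)
o(J, K) = -2 + J (o(J, K) = J - 2 = -2 + J)
y = -34/9 ≈ -3.7778
L(R) = -898/9 (L(R) = -96 - 34/9 = -898/9)
sqrt(L(o(8, -1)) + 48229) = sqrt(-898/9 + 48229) = sqrt(433163/9) = sqrt(433163)/3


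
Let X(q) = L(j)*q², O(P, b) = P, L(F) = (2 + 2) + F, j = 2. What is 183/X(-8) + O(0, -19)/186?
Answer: 61/128 ≈ 0.47656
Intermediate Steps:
L(F) = 4 + F
X(q) = 6*q² (X(q) = (4 + 2)*q² = 6*q²)
183/X(-8) + O(0, -19)/186 = 183/((6*(-8)²)) + 0/186 = 183/((6*64)) + 0*(1/186) = 183/384 + 0 = 183*(1/384) + 0 = 61/128 + 0 = 61/128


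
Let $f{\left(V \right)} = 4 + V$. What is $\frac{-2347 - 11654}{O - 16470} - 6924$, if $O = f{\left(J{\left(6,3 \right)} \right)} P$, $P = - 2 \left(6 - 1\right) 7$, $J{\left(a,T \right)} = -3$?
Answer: $- \frac{114508959}{16540} \approx -6923.2$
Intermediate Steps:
$P = -70$ ($P = \left(-2\right) 5 \cdot 7 = \left(-10\right) 7 = -70$)
$O = -70$ ($O = \left(4 - 3\right) \left(-70\right) = 1 \left(-70\right) = -70$)
$\frac{-2347 - 11654}{O - 16470} - 6924 = \frac{-2347 - 11654}{-70 - 16470} - 6924 = - \frac{14001}{-16540} - 6924 = \left(-14001\right) \left(- \frac{1}{16540}\right) - 6924 = \frac{14001}{16540} - 6924 = - \frac{114508959}{16540}$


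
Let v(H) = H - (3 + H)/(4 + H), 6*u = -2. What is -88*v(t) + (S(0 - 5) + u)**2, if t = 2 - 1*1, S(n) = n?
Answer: 488/45 ≈ 10.844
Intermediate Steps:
u = -1/3 (u = (1/6)*(-2) = -1/3 ≈ -0.33333)
t = 1 (t = 2 - 1 = 1)
v(H) = H - (3 + H)/(4 + H)
-88*v(t) + (S(0 - 5) + u)**2 = -88*(-3 + 1**2 + 3*1)/(4 + 1) + ((0 - 5) - 1/3)**2 = -88*(-3 + 1 + 3)/5 + (-5 - 1/3)**2 = -88/5 + (-16/3)**2 = -88*1/5 + 256/9 = -88/5 + 256/9 = 488/45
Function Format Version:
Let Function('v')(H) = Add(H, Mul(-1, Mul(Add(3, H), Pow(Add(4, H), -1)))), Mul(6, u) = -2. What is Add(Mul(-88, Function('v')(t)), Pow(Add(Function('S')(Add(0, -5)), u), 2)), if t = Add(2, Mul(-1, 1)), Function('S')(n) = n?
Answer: Rational(488, 45) ≈ 10.844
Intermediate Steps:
u = Rational(-1, 3) (u = Mul(Rational(1, 6), -2) = Rational(-1, 3) ≈ -0.33333)
t = 1 (t = Add(2, -1) = 1)
Function('v')(H) = Add(H, Mul(-1, Pow(Add(4, H), -1), Add(3, H))) (Function('v')(H) = Add(H, Mul(-1, Mul(Pow(Add(4, H), -1), Add(3, H)))) = Add(H, Mul(-1, Pow(Add(4, H), -1), Add(3, H))))
Add(Mul(-88, Function('v')(t)), Pow(Add(Function('S')(Add(0, -5)), u), 2)) = Add(Mul(-88, Mul(Pow(Add(4, 1), -1), Add(-3, Pow(1, 2), Mul(3, 1)))), Pow(Add(Add(0, -5), Rational(-1, 3)), 2)) = Add(Mul(-88, Mul(Pow(5, -1), Add(-3, 1, 3))), Pow(Add(-5, Rational(-1, 3)), 2)) = Add(Mul(-88, Mul(Rational(1, 5), 1)), Pow(Rational(-16, 3), 2)) = Add(Mul(-88, Rational(1, 5)), Rational(256, 9)) = Add(Rational(-88, 5), Rational(256, 9)) = Rational(488, 45)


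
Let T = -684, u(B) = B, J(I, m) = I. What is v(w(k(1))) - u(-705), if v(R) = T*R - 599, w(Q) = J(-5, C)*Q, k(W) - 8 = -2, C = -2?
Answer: 20626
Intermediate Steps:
k(W) = 6 (k(W) = 8 - 2 = 6)
w(Q) = -5*Q
v(R) = -599 - 684*R (v(R) = -684*R - 599 = -599 - 684*R)
v(w(k(1))) - u(-705) = (-599 - (-3420)*6) - 1*(-705) = (-599 - 684*(-30)) + 705 = (-599 + 20520) + 705 = 19921 + 705 = 20626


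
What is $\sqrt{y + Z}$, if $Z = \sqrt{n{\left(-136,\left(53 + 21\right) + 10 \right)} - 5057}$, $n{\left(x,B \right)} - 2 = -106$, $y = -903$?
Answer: $\sqrt{-903 + i \sqrt{5161}} \approx 1.1944 + 30.074 i$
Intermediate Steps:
$n{\left(x,B \right)} = -104$ ($n{\left(x,B \right)} = 2 - 106 = -104$)
$Z = i \sqrt{5161}$ ($Z = \sqrt{-104 - 5057} = \sqrt{-5161} = i \sqrt{5161} \approx 71.84 i$)
$\sqrt{y + Z} = \sqrt{-903 + i \sqrt{5161}}$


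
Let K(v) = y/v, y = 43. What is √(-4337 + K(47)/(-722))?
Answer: I*√13834149294/1786 ≈ 65.856*I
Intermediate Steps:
K(v) = 43/v
√(-4337 + K(47)/(-722)) = √(-4337 + (43/47)/(-722)) = √(-4337 + (43*(1/47))*(-1/722)) = √(-4337 + (43/47)*(-1/722)) = √(-4337 - 43/33934) = √(-147171801/33934) = I*√13834149294/1786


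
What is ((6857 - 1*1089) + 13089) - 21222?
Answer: -2365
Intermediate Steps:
((6857 - 1*1089) + 13089) - 21222 = ((6857 - 1089) + 13089) - 21222 = (5768 + 13089) - 21222 = 18857 - 21222 = -2365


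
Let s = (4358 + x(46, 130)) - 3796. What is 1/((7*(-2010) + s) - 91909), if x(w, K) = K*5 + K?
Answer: -1/104637 ≈ -9.5569e-6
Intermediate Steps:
x(w, K) = 6*K (x(w, K) = 5*K + K = 6*K)
s = 1342 (s = (4358 + 6*130) - 3796 = (4358 + 780) - 3796 = 5138 - 3796 = 1342)
1/((7*(-2010) + s) - 91909) = 1/((7*(-2010) + 1342) - 91909) = 1/((-14070 + 1342) - 91909) = 1/(-12728 - 91909) = 1/(-104637) = -1/104637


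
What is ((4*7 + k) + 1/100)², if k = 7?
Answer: 12257001/10000 ≈ 1225.7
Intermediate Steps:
((4*7 + k) + 1/100)² = ((4*7 + 7) + 1/100)² = ((28 + 7) + 1/100)² = (35 + 1/100)² = (3501/100)² = 12257001/10000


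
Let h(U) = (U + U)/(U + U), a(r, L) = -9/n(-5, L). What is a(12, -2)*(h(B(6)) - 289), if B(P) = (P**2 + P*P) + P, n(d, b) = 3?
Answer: 864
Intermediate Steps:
B(P) = P + 2*P**2 (B(P) = (P**2 + P**2) + P = 2*P**2 + P = P + 2*P**2)
a(r, L) = -3 (a(r, L) = -9/3 = -9*1/3 = -3)
h(U) = 1 (h(U) = (2*U)/((2*U)) = (2*U)*(1/(2*U)) = 1)
a(12, -2)*(h(B(6)) - 289) = -3*(1 - 289) = -3*(-288) = 864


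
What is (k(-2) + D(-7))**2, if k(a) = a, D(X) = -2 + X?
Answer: 121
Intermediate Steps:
(k(-2) + D(-7))**2 = (-2 + (-2 - 7))**2 = (-2 - 9)**2 = (-11)**2 = 121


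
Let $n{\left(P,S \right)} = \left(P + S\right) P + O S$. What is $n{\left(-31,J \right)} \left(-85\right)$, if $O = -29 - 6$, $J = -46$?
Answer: $-339745$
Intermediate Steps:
$O = -35$
$n{\left(P,S \right)} = - 35 S + P \left(P + S\right)$ ($n{\left(P,S \right)} = \left(P + S\right) P - 35 S = P \left(P + S\right) - 35 S = - 35 S + P \left(P + S\right)$)
$n{\left(-31,J \right)} \left(-85\right) = \left(\left(-31\right)^{2} - -1610 - -1426\right) \left(-85\right) = \left(961 + 1610 + 1426\right) \left(-85\right) = 3997 \left(-85\right) = -339745$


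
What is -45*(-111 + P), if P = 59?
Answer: 2340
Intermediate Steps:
-45*(-111 + P) = -45*(-111 + 59) = -45*(-52) = 2340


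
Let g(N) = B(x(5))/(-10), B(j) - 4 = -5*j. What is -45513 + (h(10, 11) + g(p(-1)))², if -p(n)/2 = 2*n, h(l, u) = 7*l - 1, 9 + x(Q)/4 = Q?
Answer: -1046016/25 ≈ -41841.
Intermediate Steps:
x(Q) = -36 + 4*Q
B(j) = 4 - 5*j
h(l, u) = -1 + 7*l
p(n) = -4*n
g(N) = -42/5 (g(N) = (4 - 5*(-36 + 4*5))/(-10) = (4 - 5*(-36 + 20))*(-⅒) = (4 - 5*(-16))*(-⅒) = (4 + 80)*(-⅒) = 84*(-⅒) = -42/5)
-45513 + (h(10, 11) + g(p(-1)))² = -45513 + ((-1 + 7*10) - 42/5)² = -45513 + ((-1 + 70) - 42/5)² = -45513 + (69 - 42/5)² = -45513 + (303/5)² = -45513 + 91809/25 = -1046016/25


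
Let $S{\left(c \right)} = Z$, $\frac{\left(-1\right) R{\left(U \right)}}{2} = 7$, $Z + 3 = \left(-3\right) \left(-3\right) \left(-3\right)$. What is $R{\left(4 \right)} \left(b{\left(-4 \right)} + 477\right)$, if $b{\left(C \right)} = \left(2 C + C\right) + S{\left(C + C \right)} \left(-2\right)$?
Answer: $-7350$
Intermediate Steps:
$Z = -30$ ($Z = -3 + \left(-3\right) \left(-3\right) \left(-3\right) = -3 + 9 \left(-3\right) = -3 - 27 = -30$)
$R{\left(U \right)} = -14$ ($R{\left(U \right)} = \left(-2\right) 7 = -14$)
$S{\left(c \right)} = -30$
$b{\left(C \right)} = 60 + 3 C$ ($b{\left(C \right)} = \left(2 C + C\right) - -60 = 3 C + 60 = 60 + 3 C$)
$R{\left(4 \right)} \left(b{\left(-4 \right)} + 477\right) = - 14 \left(\left(60 + 3 \left(-4\right)\right) + 477\right) = - 14 \left(\left(60 - 12\right) + 477\right) = - 14 \left(48 + 477\right) = \left(-14\right) 525 = -7350$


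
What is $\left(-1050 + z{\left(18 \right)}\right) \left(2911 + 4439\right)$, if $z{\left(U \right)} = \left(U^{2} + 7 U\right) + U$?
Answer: $-4277700$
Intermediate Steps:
$z{\left(U \right)} = U^{2} + 8 U$
$\left(-1050 + z{\left(18 \right)}\right) \left(2911 + 4439\right) = \left(-1050 + 18 \left(8 + 18\right)\right) \left(2911 + 4439\right) = \left(-1050 + 18 \cdot 26\right) 7350 = \left(-1050 + 468\right) 7350 = \left(-582\right) 7350 = -4277700$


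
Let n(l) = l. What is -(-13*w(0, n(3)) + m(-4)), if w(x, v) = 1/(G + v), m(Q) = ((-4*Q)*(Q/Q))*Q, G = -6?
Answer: 179/3 ≈ 59.667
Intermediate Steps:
m(Q) = -4*Q² (m(Q) = (-4*Q*1)*Q = (-4*Q)*Q = -4*Q²)
w(x, v) = 1/(-6 + v)
-(-13*w(0, n(3)) + m(-4)) = -(-13/(-6 + 3) - 4*(-4)²) = -(-13/(-3) - 4*16) = -(-13*(-⅓) - 64) = -(13/3 - 64) = -1*(-179/3) = 179/3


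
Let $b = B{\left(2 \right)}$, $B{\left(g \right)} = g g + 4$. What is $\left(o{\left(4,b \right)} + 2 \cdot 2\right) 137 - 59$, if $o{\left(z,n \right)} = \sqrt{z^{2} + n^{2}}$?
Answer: $489 + 548 \sqrt{5} \approx 1714.4$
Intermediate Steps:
$B{\left(g \right)} = 4 + g^{2}$ ($B{\left(g \right)} = g^{2} + 4 = 4 + g^{2}$)
$b = 8$ ($b = 4 + 2^{2} = 4 + 4 = 8$)
$o{\left(z,n \right)} = \sqrt{n^{2} + z^{2}}$
$\left(o{\left(4,b \right)} + 2 \cdot 2\right) 137 - 59 = \left(\sqrt{8^{2} + 4^{2}} + 2 \cdot 2\right) 137 - 59 = \left(\sqrt{64 + 16} + 4\right) 137 - 59 = \left(\sqrt{80} + 4\right) 137 - 59 = \left(4 \sqrt{5} + 4\right) 137 - 59 = \left(4 + 4 \sqrt{5}\right) 137 - 59 = \left(548 + 548 \sqrt{5}\right) - 59 = 489 + 548 \sqrt{5}$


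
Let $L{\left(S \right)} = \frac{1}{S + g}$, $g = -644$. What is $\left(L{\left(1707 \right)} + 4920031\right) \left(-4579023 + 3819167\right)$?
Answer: $- \frac{3974041526054624}{1063} \approx -3.7385 \cdot 10^{12}$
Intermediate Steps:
$L{\left(S \right)} = \frac{1}{-644 + S}$ ($L{\left(S \right)} = \frac{1}{S - 644} = \frac{1}{-644 + S}$)
$\left(L{\left(1707 \right)} + 4920031\right) \left(-4579023 + 3819167\right) = \left(\frac{1}{-644 + 1707} + 4920031\right) \left(-4579023 + 3819167\right) = \left(\frac{1}{1063} + 4920031\right) \left(-759856\right) = \frac{5229992954}{1063} \left(-759856\right) = - \frac{3974041526054624}{1063}$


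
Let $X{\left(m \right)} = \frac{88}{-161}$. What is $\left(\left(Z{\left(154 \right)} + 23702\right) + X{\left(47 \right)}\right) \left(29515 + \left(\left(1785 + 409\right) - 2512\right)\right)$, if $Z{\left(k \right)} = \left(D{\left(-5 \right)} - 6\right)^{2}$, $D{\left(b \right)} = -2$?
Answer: $\frac{15959238698}{23} \approx 6.9388 \cdot 10^{8}$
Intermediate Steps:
$X{\left(m \right)} = - \frac{88}{161}$ ($X{\left(m \right)} = 88 \left(- \frac{1}{161}\right) = - \frac{88}{161}$)
$Z{\left(k \right)} = 64$ ($Z{\left(k \right)} = \left(-2 - 6\right)^{2} = \left(-8\right)^{2} = 64$)
$\left(\left(Z{\left(154 \right)} + 23702\right) + X{\left(47 \right)}\right) \left(29515 + \left(\left(1785 + 409\right) - 2512\right)\right) = \left(\left(64 + 23702\right) - \frac{88}{161}\right) \left(29515 + \left(\left(1785 + 409\right) - 2512\right)\right) = \left(23766 - \frac{88}{161}\right) \left(29515 + \left(2194 - 2512\right)\right) = \frac{3826238 \left(29515 - 318\right)}{161} = \frac{3826238}{161} \cdot 29197 = \frac{15959238698}{23}$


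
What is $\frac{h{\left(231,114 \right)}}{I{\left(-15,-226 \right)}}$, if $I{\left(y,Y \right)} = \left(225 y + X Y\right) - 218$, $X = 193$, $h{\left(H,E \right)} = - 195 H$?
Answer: $\frac{15015}{15737} \approx 0.95412$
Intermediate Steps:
$I{\left(y,Y \right)} = -218 + 193 Y + 225 y$ ($I{\left(y,Y \right)} = \left(225 y + 193 Y\right) - 218 = \left(193 Y + 225 y\right) - 218 = -218 + 193 Y + 225 y$)
$\frac{h{\left(231,114 \right)}}{I{\left(-15,-226 \right)}} = \frac{\left(-195\right) 231}{-218 + 193 \left(-226\right) + 225 \left(-15\right)} = - \frac{45045}{-218 - 43618 - 3375} = - \frac{45045}{-47211} = \left(-45045\right) \left(- \frac{1}{47211}\right) = \frac{15015}{15737}$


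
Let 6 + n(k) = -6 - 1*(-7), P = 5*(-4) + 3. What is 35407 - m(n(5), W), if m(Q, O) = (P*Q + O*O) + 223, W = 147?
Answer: 13490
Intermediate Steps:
P = -17 (P = -20 + 3 = -17)
n(k) = -5 (n(k) = -6 + (-6 - 1*(-7)) = -6 + (-6 + 7) = -6 + 1 = -5)
m(Q, O) = 223 + O**2 - 17*Q (m(Q, O) = (-17*Q + O*O) + 223 = (-17*Q + O**2) + 223 = (O**2 - 17*Q) + 223 = 223 + O**2 - 17*Q)
35407 - m(n(5), W) = 35407 - (223 + 147**2 - 17*(-5)) = 35407 - (223 + 21609 + 85) = 35407 - 1*21917 = 35407 - 21917 = 13490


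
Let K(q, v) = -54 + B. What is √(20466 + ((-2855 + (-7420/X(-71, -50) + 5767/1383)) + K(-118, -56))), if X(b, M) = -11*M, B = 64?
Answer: 14*√519893549835/76065 ≈ 132.71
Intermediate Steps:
K(q, v) = 10 (K(q, v) = -54 + 64 = 10)
√(20466 + ((-2855 + (-7420/X(-71, -50) + 5767/1383)) + K(-118, -56))) = √(20466 + ((-2855 + (-7420/((-11*(-50))) + 5767/1383)) + 10)) = √(20466 + ((-2855 + (-7420/550 + 5767*(1/1383))) + 10)) = √(20466 + ((-2855 + (-7420*1/550 + 5767/1383)) + 10)) = √(20466 + ((-2855 + (-742/55 + 5767/1383)) + 10)) = √(20466 + ((-2855 - 709001/76065) + 10)) = √(20466 + (-217874576/76065 + 10)) = √(20466 - 217113926/76065) = √(1339632364/76065) = 14*√519893549835/76065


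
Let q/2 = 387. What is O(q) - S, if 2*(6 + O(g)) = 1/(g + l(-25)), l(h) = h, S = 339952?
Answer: -509257083/1498 ≈ -3.3996e+5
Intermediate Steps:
q = 774 (q = 2*387 = 774)
O(g) = -6 + 1/(2*(-25 + g)) (O(g) = -6 + 1/(2*(g - 25)) = -6 + 1/(2*(-25 + g)))
O(q) - S = (301 - 12*774)/(2*(-25 + 774)) - 1*339952 = (½)*(301 - 9288)/749 - 339952 = (½)*(1/749)*(-8987) - 339952 = -8987/1498 - 339952 = -509257083/1498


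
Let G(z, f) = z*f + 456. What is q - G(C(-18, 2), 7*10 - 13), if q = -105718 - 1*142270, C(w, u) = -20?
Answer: -247304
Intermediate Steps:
G(z, f) = 456 + f*z (G(z, f) = f*z + 456 = 456 + f*z)
q = -247988 (q = -105718 - 142270 = -247988)
q - G(C(-18, 2), 7*10 - 13) = -247988 - (456 + (7*10 - 13)*(-20)) = -247988 - (456 + (70 - 13)*(-20)) = -247988 - (456 + 57*(-20)) = -247988 - (456 - 1140) = -247988 - 1*(-684) = -247988 + 684 = -247304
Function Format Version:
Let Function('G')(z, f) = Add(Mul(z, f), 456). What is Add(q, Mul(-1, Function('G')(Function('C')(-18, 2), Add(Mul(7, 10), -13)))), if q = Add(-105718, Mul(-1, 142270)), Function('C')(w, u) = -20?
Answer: -247304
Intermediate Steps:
Function('G')(z, f) = Add(456, Mul(f, z)) (Function('G')(z, f) = Add(Mul(f, z), 456) = Add(456, Mul(f, z)))
q = -247988 (q = Add(-105718, -142270) = -247988)
Add(q, Mul(-1, Function('G')(Function('C')(-18, 2), Add(Mul(7, 10), -13)))) = Add(-247988, Mul(-1, Add(456, Mul(Add(Mul(7, 10), -13), -20)))) = Add(-247988, Mul(-1, Add(456, Mul(Add(70, -13), -20)))) = Add(-247988, Mul(-1, Add(456, Mul(57, -20)))) = Add(-247988, Mul(-1, Add(456, -1140))) = Add(-247988, Mul(-1, -684)) = Add(-247988, 684) = -247304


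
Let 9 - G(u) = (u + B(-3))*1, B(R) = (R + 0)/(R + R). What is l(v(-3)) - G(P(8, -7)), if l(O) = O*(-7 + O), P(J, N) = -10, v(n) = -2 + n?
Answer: 83/2 ≈ 41.500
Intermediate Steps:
B(R) = 1/2 (B(R) = R/((2*R)) = R*(1/(2*R)) = 1/2)
G(u) = 17/2 - u (G(u) = 9 - (u + 1/2) = 9 - (1/2 + u) = 9 + (-1/2 - u) = 17/2 - u)
l(v(-3)) - G(P(8, -7)) = (-2 - 3)*(-7 + (-2 - 3)) - (17/2 - 1*(-10)) = -5*(-7 - 5) - (17/2 + 10) = -5*(-12) - 1*37/2 = 60 - 37/2 = 83/2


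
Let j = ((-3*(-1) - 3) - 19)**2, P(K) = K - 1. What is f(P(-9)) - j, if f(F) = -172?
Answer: -533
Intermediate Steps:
P(K) = -1 + K
j = 361 (j = ((3 - 3) - 19)**2 = (0 - 19)**2 = (-19)**2 = 361)
f(P(-9)) - j = -172 - 1*361 = -172 - 361 = -533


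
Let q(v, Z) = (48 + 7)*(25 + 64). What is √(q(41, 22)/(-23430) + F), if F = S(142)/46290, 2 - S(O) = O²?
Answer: I*√6961447882830/3286590 ≈ 0.80279*I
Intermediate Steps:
S(O) = 2 - O²
q(v, Z) = 4895 (q(v, Z) = 55*89 = 4895)
F = -10081/23145 (F = (2 - 1*142²)/46290 = (2 - 1*20164)*(1/46290) = (2 - 20164)*(1/46290) = -20162*1/46290 = -10081/23145 ≈ -0.43556)
√(q(41, 22)/(-23430) + F) = √(4895/(-23430) - 10081/23145) = √(4895*(-1/23430) - 10081/23145) = √(-89/426 - 10081/23145) = √(-2118137/3286590) = I*√6961447882830/3286590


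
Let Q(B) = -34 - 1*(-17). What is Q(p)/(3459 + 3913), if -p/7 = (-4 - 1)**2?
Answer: -17/7372 ≈ -0.0023060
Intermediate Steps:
p = -175 (p = -7*(-4 - 1)**2 = -7*(-5)**2 = -7*25 = -175)
Q(B) = -17 (Q(B) = -34 + 17 = -17)
Q(p)/(3459 + 3913) = -17/(3459 + 3913) = -17/7372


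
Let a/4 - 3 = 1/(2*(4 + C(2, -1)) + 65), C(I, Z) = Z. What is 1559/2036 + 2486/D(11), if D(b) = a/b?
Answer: 123573840/54463 ≈ 2268.9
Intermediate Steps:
a = 856/71 (a = 12 + 4/(2*(4 - 1) + 65) = 12 + 4/(2*3 + 65) = 12 + 4/(6 + 65) = 12 + 4/71 = 856/71 ≈ 12.056)
D(b) = 856/(71*b)
1559/2036 + 2486/D(11) = 1559/2036 + 2486/(((856/71)/11)) = 1559*(1/2036) + 2486/(((856/71)*(1/11))) = 1559/2036 + 2486/(856/781) = 1559/2036 + 2486*(781/856) = 1559/2036 + 970783/428 = 123573840/54463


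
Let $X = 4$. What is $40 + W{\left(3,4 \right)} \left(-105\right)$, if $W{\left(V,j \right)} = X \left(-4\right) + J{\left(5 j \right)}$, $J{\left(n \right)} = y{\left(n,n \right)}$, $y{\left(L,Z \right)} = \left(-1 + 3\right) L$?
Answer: $-2480$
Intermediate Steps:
$y{\left(L,Z \right)} = 2 L$
$J{\left(n \right)} = 2 n$
$W{\left(V,j \right)} = -16 + 10 j$ ($W{\left(V,j \right)} = 4 \left(-4\right) + 2 \cdot 5 j = -16 + 10 j$)
$40 + W{\left(3,4 \right)} \left(-105\right) = 40 + \left(-16 + 10 \cdot 4\right) \left(-105\right) = 40 + \left(-16 + 40\right) \left(-105\right) = 40 + 24 \left(-105\right) = 40 - 2520 = -2480$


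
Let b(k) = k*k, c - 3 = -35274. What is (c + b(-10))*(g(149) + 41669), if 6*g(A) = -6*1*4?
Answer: -1465399715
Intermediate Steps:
c = -35271 (c = 3 - 35274 = -35271)
g(A) = -4 (g(A) = (-6*1*4)/6 = (-6*4)/6 = (1/6)*(-24) = -4)
b(k) = k**2
(c + b(-10))*(g(149) + 41669) = (-35271 + (-10)**2)*(-4 + 41669) = (-35271 + 100)*41665 = -35171*41665 = -1465399715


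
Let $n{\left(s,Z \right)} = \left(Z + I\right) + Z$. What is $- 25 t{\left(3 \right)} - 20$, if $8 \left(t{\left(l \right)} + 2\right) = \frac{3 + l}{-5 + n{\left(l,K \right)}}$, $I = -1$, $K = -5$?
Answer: $\frac{1995}{64} \approx 31.172$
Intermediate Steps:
$n{\left(s,Z \right)} = -1 + 2 Z$ ($n{\left(s,Z \right)} = \left(Z - 1\right) + Z = \left(-1 + Z\right) + Z = -1 + 2 Z$)
$t{\left(l \right)} = - \frac{259}{128} - \frac{l}{128}$ ($t{\left(l \right)} = -2 + \frac{\left(3 + l\right) \frac{1}{-5 + \left(-1 + 2 \left(-5\right)\right)}}{8} = -2 + \frac{\left(3 + l\right) \frac{1}{-5 - 11}}{8} = -2 + \frac{\left(3 + l\right) \frac{1}{-16}}{8} = -2 + \frac{\left(3 + l\right) \left(- \frac{1}{16}\right)}{8} = -2 + \frac{- \frac{3}{16} - \frac{l}{16}}{8} = -2 - \left(\frac{3}{128} + \frac{l}{128}\right) = - \frac{259}{128} - \frac{l}{128}$)
$- 25 t{\left(3 \right)} - 20 = - 25 \left(- \frac{259}{128} - \frac{3}{128}\right) - 20 = \left(-25\right) \left(- \frac{131}{64}\right) - 20 = \frac{3275}{64} - 20 = \frac{1995}{64}$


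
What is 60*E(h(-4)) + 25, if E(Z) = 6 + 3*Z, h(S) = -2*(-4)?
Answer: 1825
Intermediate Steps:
h(S) = 8
60*E(h(-4)) + 25 = 60*(6 + 3*8) + 25 = 60*(6 + 24) + 25 = 60*30 + 25 = 1800 + 25 = 1825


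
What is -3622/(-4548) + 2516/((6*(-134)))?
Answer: -355445/152358 ≈ -2.3330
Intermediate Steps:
-3622/(-4548) + 2516/((6*(-134))) = -3622*(-1/4548) + 2516/(-804) = 1811/2274 + 2516*(-1/804) = 1811/2274 - 629/201 = -355445/152358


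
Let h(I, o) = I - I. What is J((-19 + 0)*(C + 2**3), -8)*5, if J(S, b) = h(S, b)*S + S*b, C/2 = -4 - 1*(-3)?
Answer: 4560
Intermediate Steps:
h(I, o) = 0
C = -2 (C = 2*(-4 - 1*(-3)) = 2*(-4 + 3) = 2*(-1) = -2)
J(S, b) = S*b (J(S, b) = 0*S + S*b = 0 + S*b = S*b)
J((-19 + 0)*(C + 2**3), -8)*5 = (((-19 + 0)*(-2 + 2**3))*(-8))*5 = (-19*(-2 + 8)*(-8))*5 = (-19*6*(-8))*5 = -114*(-8)*5 = 912*5 = 4560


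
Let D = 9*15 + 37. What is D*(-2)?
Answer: -344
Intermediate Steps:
D = 172 (D = 135 + 37 = 172)
D*(-2) = 172*(-2) = -344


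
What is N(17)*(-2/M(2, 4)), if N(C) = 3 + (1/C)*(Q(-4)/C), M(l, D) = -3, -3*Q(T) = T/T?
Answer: 5200/2601 ≈ 1.9992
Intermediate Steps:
Q(T) = -1/3 (Q(T) = -T/(3*T) = -1/3*1 = -1/3)
N(C) = 3 - 1/(3*C**2) (N(C) = 3 + (1/C)*(-1/(3*C)) = 3 + (-1/(3*C))/C = 3 - 1/(3*C**2))
N(17)*(-2/M(2, 4)) = (3 - 1/3/17**2)*(-2/(-3)) = (3 - 1/3*1/289)*(-2*(-1/3)) = (3 - 1/867)*(2/3) = (2600/867)*(2/3) = 5200/2601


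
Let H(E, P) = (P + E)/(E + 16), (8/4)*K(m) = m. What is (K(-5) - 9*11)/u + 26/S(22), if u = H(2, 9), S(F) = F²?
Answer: -40181/242 ≈ -166.04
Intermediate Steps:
K(m) = m/2
H(E, P) = (E + P)/(16 + E)
u = 11/18 (u = (2 + 9)/(16 + 2) = 11/18 ≈ 0.61111)
(K(-5) - 9*11)/u + 26/S(22) = ((½)*(-5) - 9*11)/(11/18) + 26/(22²) = (-5/2 - 99)*(18/11) + 26/484 = -203/2*18/11 + 26*(1/484) = -1827/11 + 13/242 = -40181/242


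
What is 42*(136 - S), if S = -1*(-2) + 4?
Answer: 5460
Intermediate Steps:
S = 6 (S = 2 + 4 = 6)
42*(136 - S) = 42*(136 - 1*6) = 42*(136 - 6) = 42*130 = 5460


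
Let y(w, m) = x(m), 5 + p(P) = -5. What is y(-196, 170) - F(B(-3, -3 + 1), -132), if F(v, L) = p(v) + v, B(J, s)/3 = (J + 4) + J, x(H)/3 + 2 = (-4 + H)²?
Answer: 82678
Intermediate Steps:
x(H) = -6 + 3*(-4 + H)²
p(P) = -10 (p(P) = -5 - 5 = -10)
y(w, m) = -6 + 3*(-4 + m)²
B(J, s) = 12 + 6*J (B(J, s) = 3*((J + 4) + J) = 3*((4 + J) + J) = 3*(4 + 2*J) = 12 + 6*J)
F(v, L) = -10 + v
y(-196, 170) - F(B(-3, -3 + 1), -132) = (-6 + 3*(-4 + 170)²) - (-10 + (12 + 6*(-3))) = (-6 + 3*166²) - (-10 + (12 - 18)) = (-6 + 3*27556) - (-10 - 6) = (-6 + 82668) - 1*(-16) = 82662 + 16 = 82678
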